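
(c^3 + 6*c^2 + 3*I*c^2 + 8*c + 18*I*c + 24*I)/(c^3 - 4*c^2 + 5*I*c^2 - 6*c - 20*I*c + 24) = (c^2 + 6*c + 8)/(c^2 + 2*c*(-2 + I) - 8*I)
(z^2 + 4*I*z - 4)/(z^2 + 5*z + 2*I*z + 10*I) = (z + 2*I)/(z + 5)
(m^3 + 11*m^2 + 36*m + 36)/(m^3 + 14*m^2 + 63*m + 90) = (m + 2)/(m + 5)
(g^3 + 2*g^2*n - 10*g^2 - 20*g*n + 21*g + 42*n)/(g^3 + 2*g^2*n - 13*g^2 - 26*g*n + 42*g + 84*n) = (g - 3)/(g - 6)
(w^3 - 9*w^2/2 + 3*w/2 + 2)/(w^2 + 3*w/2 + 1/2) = (w^2 - 5*w + 4)/(w + 1)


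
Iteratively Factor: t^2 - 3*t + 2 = (t - 1)*(t - 2)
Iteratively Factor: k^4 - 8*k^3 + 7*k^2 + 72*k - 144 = (k - 4)*(k^3 - 4*k^2 - 9*k + 36) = (k - 4)*(k - 3)*(k^2 - k - 12) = (k - 4)^2*(k - 3)*(k + 3)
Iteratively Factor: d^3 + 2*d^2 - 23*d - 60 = (d + 3)*(d^2 - d - 20) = (d - 5)*(d + 3)*(d + 4)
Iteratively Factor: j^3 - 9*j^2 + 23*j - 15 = (j - 1)*(j^2 - 8*j + 15) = (j - 3)*(j - 1)*(j - 5)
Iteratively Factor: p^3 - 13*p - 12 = (p - 4)*(p^2 + 4*p + 3) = (p - 4)*(p + 1)*(p + 3)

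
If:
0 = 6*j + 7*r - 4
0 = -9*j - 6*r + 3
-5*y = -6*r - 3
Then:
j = -1/9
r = 2/3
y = 7/5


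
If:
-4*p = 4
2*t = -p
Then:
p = -1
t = 1/2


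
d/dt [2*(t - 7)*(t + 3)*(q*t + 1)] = 6*q*t^2 - 16*q*t - 42*q + 4*t - 8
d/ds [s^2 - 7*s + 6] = 2*s - 7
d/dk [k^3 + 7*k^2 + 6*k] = 3*k^2 + 14*k + 6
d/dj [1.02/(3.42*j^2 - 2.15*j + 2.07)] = (2.193 - 6.9768*j)/(3.42*j^2 - 2.15*j + 2.07)^2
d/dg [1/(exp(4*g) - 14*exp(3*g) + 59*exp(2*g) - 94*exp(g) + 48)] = (-4*exp(3*g) + 42*exp(2*g) - 118*exp(g) + 94)*exp(g)/(exp(4*g) - 14*exp(3*g) + 59*exp(2*g) - 94*exp(g) + 48)^2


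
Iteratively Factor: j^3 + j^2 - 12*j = (j)*(j^2 + j - 12) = j*(j + 4)*(j - 3)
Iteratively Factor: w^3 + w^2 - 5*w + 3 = (w + 3)*(w^2 - 2*w + 1) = (w - 1)*(w + 3)*(w - 1)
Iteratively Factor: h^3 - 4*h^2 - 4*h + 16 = (h - 4)*(h^2 - 4) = (h - 4)*(h + 2)*(h - 2)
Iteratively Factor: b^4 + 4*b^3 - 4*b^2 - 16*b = (b)*(b^3 + 4*b^2 - 4*b - 16) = b*(b + 2)*(b^2 + 2*b - 8) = b*(b - 2)*(b + 2)*(b + 4)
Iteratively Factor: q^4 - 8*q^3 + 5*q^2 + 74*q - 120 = (q + 3)*(q^3 - 11*q^2 + 38*q - 40) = (q - 4)*(q + 3)*(q^2 - 7*q + 10) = (q - 5)*(q - 4)*(q + 3)*(q - 2)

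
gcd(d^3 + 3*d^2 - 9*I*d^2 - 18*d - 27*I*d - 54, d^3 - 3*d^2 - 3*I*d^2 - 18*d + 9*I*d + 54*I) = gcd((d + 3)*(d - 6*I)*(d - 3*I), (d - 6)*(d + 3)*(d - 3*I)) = d^2 + d*(3 - 3*I) - 9*I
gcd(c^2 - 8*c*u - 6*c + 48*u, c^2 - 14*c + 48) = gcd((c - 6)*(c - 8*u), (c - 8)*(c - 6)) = c - 6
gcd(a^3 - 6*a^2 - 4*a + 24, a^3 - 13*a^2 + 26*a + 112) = a + 2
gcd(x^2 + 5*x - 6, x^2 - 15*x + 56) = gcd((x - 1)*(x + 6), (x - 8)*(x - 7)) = 1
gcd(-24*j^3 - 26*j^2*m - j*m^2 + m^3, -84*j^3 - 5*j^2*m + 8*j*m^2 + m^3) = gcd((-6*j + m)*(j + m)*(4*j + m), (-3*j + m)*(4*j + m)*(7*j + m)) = 4*j + m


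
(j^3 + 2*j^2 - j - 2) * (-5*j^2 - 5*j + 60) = -5*j^5 - 15*j^4 + 55*j^3 + 135*j^2 - 50*j - 120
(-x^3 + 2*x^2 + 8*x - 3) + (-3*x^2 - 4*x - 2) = -x^3 - x^2 + 4*x - 5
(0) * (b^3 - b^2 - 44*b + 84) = 0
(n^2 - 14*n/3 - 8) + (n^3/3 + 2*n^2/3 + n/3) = n^3/3 + 5*n^2/3 - 13*n/3 - 8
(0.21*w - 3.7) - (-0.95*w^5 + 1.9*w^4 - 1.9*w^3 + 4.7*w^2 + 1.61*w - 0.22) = 0.95*w^5 - 1.9*w^4 + 1.9*w^3 - 4.7*w^2 - 1.4*w - 3.48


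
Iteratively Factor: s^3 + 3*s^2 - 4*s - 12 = (s - 2)*(s^2 + 5*s + 6) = (s - 2)*(s + 2)*(s + 3)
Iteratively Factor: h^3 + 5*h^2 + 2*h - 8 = (h + 2)*(h^2 + 3*h - 4) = (h - 1)*(h + 2)*(h + 4)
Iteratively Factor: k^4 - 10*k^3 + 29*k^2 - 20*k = (k - 1)*(k^3 - 9*k^2 + 20*k) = (k - 5)*(k - 1)*(k^2 - 4*k) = k*(k - 5)*(k - 1)*(k - 4)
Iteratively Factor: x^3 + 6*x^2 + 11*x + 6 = (x + 2)*(x^2 + 4*x + 3) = (x + 2)*(x + 3)*(x + 1)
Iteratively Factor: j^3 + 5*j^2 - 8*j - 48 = (j + 4)*(j^2 + j - 12) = (j + 4)^2*(j - 3)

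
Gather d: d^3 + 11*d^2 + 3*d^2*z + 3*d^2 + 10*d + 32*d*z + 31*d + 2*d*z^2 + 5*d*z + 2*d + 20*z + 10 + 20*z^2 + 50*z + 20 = d^3 + d^2*(3*z + 14) + d*(2*z^2 + 37*z + 43) + 20*z^2 + 70*z + 30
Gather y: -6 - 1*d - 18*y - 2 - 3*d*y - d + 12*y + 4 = -2*d + y*(-3*d - 6) - 4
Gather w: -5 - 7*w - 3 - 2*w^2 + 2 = -2*w^2 - 7*w - 6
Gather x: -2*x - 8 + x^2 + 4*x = x^2 + 2*x - 8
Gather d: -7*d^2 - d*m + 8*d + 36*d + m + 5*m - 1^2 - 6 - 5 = -7*d^2 + d*(44 - m) + 6*m - 12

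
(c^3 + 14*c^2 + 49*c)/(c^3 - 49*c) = (c + 7)/(c - 7)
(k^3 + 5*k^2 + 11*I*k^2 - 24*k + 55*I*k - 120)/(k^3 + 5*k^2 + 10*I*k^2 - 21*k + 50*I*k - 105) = (k + 8*I)/(k + 7*I)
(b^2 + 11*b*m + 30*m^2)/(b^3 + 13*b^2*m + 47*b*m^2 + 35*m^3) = (b + 6*m)/(b^2 + 8*b*m + 7*m^2)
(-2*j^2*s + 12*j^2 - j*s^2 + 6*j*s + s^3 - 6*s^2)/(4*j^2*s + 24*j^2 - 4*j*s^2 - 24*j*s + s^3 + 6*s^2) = (j*s - 6*j + s^2 - 6*s)/(-2*j*s - 12*j + s^2 + 6*s)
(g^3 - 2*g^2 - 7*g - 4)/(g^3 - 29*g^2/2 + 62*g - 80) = 2*(g^2 + 2*g + 1)/(2*g^2 - 21*g + 40)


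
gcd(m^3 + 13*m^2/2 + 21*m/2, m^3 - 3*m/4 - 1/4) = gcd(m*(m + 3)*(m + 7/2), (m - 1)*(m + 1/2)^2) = 1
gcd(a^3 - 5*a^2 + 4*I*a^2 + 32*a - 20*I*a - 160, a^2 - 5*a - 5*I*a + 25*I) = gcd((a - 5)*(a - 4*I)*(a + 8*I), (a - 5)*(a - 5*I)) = a - 5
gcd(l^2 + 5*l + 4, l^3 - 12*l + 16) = l + 4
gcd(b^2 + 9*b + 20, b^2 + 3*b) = 1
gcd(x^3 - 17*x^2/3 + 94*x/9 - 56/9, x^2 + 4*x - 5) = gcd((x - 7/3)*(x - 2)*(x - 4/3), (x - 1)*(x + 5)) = 1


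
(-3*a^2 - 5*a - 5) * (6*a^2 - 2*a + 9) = -18*a^4 - 24*a^3 - 47*a^2 - 35*a - 45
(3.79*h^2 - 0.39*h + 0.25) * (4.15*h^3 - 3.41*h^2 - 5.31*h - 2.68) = 15.7285*h^5 - 14.5424*h^4 - 17.7575*h^3 - 8.9388*h^2 - 0.2823*h - 0.67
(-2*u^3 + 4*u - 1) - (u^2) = -2*u^3 - u^2 + 4*u - 1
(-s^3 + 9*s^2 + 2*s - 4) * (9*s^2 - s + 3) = -9*s^5 + 82*s^4 + 6*s^3 - 11*s^2 + 10*s - 12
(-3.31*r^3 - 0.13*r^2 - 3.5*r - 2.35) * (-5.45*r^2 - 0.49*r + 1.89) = 18.0395*r^5 + 2.3304*r^4 + 12.8828*r^3 + 14.2768*r^2 - 5.4635*r - 4.4415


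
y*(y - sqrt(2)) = y^2 - sqrt(2)*y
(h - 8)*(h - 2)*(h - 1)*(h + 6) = h^4 - 5*h^3 - 40*h^2 + 140*h - 96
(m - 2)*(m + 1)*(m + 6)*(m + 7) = m^4 + 12*m^3 + 27*m^2 - 68*m - 84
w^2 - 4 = (w - 2)*(w + 2)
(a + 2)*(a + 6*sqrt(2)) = a^2 + 2*a + 6*sqrt(2)*a + 12*sqrt(2)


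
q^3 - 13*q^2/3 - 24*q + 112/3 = (q - 7)*(q - 4/3)*(q + 4)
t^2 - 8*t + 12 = (t - 6)*(t - 2)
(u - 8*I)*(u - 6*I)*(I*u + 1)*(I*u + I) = -u^4 - u^3 + 15*I*u^3 + 62*u^2 + 15*I*u^2 + 62*u - 48*I*u - 48*I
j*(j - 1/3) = j^2 - j/3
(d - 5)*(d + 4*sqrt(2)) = d^2 - 5*d + 4*sqrt(2)*d - 20*sqrt(2)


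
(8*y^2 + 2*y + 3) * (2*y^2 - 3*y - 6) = 16*y^4 - 20*y^3 - 48*y^2 - 21*y - 18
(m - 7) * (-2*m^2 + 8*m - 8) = -2*m^3 + 22*m^2 - 64*m + 56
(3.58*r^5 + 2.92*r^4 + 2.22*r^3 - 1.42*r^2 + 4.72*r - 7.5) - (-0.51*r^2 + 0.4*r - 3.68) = 3.58*r^5 + 2.92*r^4 + 2.22*r^3 - 0.91*r^2 + 4.32*r - 3.82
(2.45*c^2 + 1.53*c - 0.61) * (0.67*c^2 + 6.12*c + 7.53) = 1.6415*c^4 + 16.0191*c^3 + 27.4034*c^2 + 7.7877*c - 4.5933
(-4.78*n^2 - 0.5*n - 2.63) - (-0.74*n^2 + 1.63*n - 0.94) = -4.04*n^2 - 2.13*n - 1.69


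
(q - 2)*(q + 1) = q^2 - q - 2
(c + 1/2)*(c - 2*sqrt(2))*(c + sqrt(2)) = c^3 - sqrt(2)*c^2 + c^2/2 - 4*c - sqrt(2)*c/2 - 2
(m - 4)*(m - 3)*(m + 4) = m^3 - 3*m^2 - 16*m + 48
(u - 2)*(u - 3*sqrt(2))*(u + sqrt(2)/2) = u^3 - 5*sqrt(2)*u^2/2 - 2*u^2 - 3*u + 5*sqrt(2)*u + 6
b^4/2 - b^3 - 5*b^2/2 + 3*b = b*(b/2 + 1)*(b - 3)*(b - 1)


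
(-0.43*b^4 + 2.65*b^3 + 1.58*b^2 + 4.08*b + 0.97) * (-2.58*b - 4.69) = 1.1094*b^5 - 4.8203*b^4 - 16.5049*b^3 - 17.9366*b^2 - 21.6378*b - 4.5493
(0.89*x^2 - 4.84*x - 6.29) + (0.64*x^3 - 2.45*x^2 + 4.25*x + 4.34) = 0.64*x^3 - 1.56*x^2 - 0.59*x - 1.95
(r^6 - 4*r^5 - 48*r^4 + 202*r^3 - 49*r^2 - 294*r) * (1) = r^6 - 4*r^5 - 48*r^4 + 202*r^3 - 49*r^2 - 294*r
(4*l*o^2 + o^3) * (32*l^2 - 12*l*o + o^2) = 128*l^3*o^2 - 16*l^2*o^3 - 8*l*o^4 + o^5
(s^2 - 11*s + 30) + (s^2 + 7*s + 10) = 2*s^2 - 4*s + 40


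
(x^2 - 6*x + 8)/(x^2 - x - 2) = (x - 4)/(x + 1)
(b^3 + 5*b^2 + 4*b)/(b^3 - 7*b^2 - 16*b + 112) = b*(b + 1)/(b^2 - 11*b + 28)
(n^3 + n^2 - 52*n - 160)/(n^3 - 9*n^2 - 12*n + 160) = (n + 5)/(n - 5)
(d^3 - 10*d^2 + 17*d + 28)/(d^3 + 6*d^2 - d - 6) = (d^2 - 11*d + 28)/(d^2 + 5*d - 6)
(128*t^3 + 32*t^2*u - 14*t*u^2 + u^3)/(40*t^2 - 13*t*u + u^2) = (16*t^2 + 6*t*u - u^2)/(5*t - u)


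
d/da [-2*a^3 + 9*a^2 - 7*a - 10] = -6*a^2 + 18*a - 7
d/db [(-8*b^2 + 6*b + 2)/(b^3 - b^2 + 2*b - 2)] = 4*(2*b^2 + b - 4)/(b^4 + 4*b^2 + 4)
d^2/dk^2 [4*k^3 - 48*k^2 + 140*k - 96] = 24*k - 96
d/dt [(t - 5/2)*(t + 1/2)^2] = 3*t^2 - 3*t - 9/4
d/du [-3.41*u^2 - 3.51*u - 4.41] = -6.82*u - 3.51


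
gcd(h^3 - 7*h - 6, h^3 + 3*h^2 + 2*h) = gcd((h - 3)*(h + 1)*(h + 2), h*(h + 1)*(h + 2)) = h^2 + 3*h + 2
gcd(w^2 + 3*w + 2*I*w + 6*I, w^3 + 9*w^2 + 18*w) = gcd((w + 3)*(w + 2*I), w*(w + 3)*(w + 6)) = w + 3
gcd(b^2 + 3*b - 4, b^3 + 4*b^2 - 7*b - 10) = 1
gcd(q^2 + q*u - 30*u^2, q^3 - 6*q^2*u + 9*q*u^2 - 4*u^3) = 1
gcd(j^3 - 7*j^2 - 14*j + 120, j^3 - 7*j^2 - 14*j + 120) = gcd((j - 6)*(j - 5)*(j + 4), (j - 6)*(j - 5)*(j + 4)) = j^3 - 7*j^2 - 14*j + 120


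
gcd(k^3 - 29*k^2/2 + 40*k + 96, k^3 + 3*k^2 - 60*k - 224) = k - 8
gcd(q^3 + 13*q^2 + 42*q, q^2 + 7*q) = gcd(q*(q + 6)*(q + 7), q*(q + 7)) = q^2 + 7*q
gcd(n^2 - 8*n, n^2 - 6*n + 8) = 1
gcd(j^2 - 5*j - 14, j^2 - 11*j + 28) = j - 7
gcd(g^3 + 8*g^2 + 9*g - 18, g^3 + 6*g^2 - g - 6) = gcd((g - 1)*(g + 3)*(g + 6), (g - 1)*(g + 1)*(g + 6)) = g^2 + 5*g - 6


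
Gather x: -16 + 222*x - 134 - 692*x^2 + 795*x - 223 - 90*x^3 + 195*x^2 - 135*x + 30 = -90*x^3 - 497*x^2 + 882*x - 343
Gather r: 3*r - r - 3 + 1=2*r - 2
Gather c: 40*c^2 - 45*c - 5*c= 40*c^2 - 50*c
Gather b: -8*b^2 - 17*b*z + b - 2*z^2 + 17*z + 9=-8*b^2 + b*(1 - 17*z) - 2*z^2 + 17*z + 9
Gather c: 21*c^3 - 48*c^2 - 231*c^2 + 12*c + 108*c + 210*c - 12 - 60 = 21*c^3 - 279*c^2 + 330*c - 72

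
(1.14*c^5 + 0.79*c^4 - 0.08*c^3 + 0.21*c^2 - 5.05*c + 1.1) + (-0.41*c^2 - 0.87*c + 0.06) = 1.14*c^5 + 0.79*c^4 - 0.08*c^3 - 0.2*c^2 - 5.92*c + 1.16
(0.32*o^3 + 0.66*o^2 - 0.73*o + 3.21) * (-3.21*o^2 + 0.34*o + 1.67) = -1.0272*o^5 - 2.0098*o^4 + 3.1021*o^3 - 9.4501*o^2 - 0.1277*o + 5.3607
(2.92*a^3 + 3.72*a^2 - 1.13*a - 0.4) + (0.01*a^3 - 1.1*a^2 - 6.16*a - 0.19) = 2.93*a^3 + 2.62*a^2 - 7.29*a - 0.59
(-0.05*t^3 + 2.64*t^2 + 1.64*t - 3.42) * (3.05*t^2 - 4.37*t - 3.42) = -0.1525*t^5 + 8.2705*t^4 - 6.3638*t^3 - 26.6266*t^2 + 9.3366*t + 11.6964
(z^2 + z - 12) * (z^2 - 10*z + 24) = z^4 - 9*z^3 + 2*z^2 + 144*z - 288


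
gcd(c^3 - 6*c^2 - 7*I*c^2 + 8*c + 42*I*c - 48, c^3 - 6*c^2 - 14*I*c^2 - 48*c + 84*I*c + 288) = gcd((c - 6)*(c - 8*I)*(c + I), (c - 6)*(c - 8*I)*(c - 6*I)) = c^2 + c*(-6 - 8*I) + 48*I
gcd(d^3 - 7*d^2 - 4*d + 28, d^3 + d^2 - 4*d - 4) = d^2 - 4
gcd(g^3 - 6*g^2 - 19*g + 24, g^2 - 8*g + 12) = 1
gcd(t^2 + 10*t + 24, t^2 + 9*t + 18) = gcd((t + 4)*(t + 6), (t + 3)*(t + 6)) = t + 6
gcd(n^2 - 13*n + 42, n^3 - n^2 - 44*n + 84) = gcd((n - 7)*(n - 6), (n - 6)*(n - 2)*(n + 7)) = n - 6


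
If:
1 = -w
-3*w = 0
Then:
No Solution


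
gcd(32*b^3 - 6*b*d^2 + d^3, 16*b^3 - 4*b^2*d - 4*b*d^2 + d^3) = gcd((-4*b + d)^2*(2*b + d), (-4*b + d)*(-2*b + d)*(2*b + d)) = 8*b^2 + 2*b*d - d^2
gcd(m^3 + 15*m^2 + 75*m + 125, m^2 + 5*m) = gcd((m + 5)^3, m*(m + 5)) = m + 5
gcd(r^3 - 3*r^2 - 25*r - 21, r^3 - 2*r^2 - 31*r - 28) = r^2 - 6*r - 7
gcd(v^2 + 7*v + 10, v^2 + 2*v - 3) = 1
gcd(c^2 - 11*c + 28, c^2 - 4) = 1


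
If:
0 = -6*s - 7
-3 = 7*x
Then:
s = -7/6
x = -3/7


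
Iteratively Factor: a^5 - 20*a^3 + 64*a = (a + 2)*(a^4 - 2*a^3 - 16*a^2 + 32*a) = (a + 2)*(a + 4)*(a^3 - 6*a^2 + 8*a) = a*(a + 2)*(a + 4)*(a^2 - 6*a + 8) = a*(a - 4)*(a + 2)*(a + 4)*(a - 2)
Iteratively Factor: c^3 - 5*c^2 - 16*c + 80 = (c - 4)*(c^2 - c - 20) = (c - 5)*(c - 4)*(c + 4)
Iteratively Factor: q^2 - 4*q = (q - 4)*(q)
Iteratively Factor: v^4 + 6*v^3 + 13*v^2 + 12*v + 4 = (v + 1)*(v^3 + 5*v^2 + 8*v + 4) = (v + 1)^2*(v^2 + 4*v + 4) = (v + 1)^2*(v + 2)*(v + 2)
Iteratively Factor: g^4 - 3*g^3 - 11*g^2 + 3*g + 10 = (g - 1)*(g^3 - 2*g^2 - 13*g - 10) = (g - 1)*(g + 1)*(g^2 - 3*g - 10) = (g - 5)*(g - 1)*(g + 1)*(g + 2)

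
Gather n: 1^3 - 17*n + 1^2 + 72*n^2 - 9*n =72*n^2 - 26*n + 2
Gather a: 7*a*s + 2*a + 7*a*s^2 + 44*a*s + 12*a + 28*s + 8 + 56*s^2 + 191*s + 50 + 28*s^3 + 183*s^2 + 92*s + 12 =a*(7*s^2 + 51*s + 14) + 28*s^3 + 239*s^2 + 311*s + 70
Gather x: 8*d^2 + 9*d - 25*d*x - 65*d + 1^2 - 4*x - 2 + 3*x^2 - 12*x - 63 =8*d^2 - 56*d + 3*x^2 + x*(-25*d - 16) - 64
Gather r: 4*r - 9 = 4*r - 9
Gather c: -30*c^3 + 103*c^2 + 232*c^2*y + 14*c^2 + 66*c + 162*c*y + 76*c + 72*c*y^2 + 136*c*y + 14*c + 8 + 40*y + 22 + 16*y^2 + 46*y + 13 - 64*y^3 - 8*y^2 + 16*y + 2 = -30*c^3 + c^2*(232*y + 117) + c*(72*y^2 + 298*y + 156) - 64*y^3 + 8*y^2 + 102*y + 45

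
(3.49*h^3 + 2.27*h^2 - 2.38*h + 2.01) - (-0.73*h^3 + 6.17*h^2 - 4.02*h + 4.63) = 4.22*h^3 - 3.9*h^2 + 1.64*h - 2.62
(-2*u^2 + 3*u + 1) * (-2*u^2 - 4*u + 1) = 4*u^4 + 2*u^3 - 16*u^2 - u + 1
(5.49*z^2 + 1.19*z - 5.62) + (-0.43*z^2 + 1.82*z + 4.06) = 5.06*z^2 + 3.01*z - 1.56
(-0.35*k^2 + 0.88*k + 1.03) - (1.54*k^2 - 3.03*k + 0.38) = -1.89*k^2 + 3.91*k + 0.65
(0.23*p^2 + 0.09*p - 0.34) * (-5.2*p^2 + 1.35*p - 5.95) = -1.196*p^4 - 0.1575*p^3 + 0.521*p^2 - 0.9945*p + 2.023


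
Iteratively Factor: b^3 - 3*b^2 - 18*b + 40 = (b - 2)*(b^2 - b - 20) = (b - 5)*(b - 2)*(b + 4)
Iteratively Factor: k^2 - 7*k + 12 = (k - 3)*(k - 4)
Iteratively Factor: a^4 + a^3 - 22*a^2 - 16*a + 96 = (a + 4)*(a^3 - 3*a^2 - 10*a + 24) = (a - 4)*(a + 4)*(a^2 + a - 6) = (a - 4)*(a - 2)*(a + 4)*(a + 3)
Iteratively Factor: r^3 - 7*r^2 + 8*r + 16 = (r - 4)*(r^2 - 3*r - 4) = (r - 4)*(r + 1)*(r - 4)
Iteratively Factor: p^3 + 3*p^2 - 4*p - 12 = (p + 3)*(p^2 - 4) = (p - 2)*(p + 3)*(p + 2)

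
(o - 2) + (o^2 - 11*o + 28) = o^2 - 10*o + 26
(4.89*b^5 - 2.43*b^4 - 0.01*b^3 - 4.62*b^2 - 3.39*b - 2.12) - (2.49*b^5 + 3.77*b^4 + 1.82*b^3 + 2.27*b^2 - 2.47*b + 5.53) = 2.4*b^5 - 6.2*b^4 - 1.83*b^3 - 6.89*b^2 - 0.92*b - 7.65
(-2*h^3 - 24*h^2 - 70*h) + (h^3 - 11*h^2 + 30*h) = -h^3 - 35*h^2 - 40*h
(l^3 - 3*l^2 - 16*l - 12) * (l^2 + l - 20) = l^5 - 2*l^4 - 39*l^3 + 32*l^2 + 308*l + 240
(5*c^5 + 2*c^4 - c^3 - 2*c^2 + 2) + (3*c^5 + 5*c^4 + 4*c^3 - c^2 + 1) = 8*c^5 + 7*c^4 + 3*c^3 - 3*c^2 + 3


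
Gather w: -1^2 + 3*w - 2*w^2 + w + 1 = -2*w^2 + 4*w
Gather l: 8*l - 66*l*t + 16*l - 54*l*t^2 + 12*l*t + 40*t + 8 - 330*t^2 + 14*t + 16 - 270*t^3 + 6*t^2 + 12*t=l*(-54*t^2 - 54*t + 24) - 270*t^3 - 324*t^2 + 66*t + 24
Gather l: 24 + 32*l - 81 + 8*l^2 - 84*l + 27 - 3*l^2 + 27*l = 5*l^2 - 25*l - 30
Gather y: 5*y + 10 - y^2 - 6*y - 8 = -y^2 - y + 2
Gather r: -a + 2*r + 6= -a + 2*r + 6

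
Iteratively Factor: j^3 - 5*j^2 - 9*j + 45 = (j - 5)*(j^2 - 9) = (j - 5)*(j - 3)*(j + 3)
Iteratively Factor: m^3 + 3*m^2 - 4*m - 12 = (m + 2)*(m^2 + m - 6) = (m + 2)*(m + 3)*(m - 2)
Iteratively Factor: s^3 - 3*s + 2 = (s - 1)*(s^2 + s - 2) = (s - 1)*(s + 2)*(s - 1)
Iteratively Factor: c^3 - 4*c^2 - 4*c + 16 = (c - 2)*(c^2 - 2*c - 8) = (c - 2)*(c + 2)*(c - 4)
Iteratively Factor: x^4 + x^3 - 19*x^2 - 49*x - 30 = (x - 5)*(x^3 + 6*x^2 + 11*x + 6) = (x - 5)*(x + 1)*(x^2 + 5*x + 6) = (x - 5)*(x + 1)*(x + 3)*(x + 2)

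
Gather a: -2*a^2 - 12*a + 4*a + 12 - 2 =-2*a^2 - 8*a + 10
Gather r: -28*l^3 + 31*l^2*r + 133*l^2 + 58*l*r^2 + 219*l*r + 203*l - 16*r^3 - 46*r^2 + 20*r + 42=-28*l^3 + 133*l^2 + 203*l - 16*r^3 + r^2*(58*l - 46) + r*(31*l^2 + 219*l + 20) + 42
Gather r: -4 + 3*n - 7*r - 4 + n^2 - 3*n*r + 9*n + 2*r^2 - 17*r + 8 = n^2 + 12*n + 2*r^2 + r*(-3*n - 24)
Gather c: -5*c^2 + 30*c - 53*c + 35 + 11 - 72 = -5*c^2 - 23*c - 26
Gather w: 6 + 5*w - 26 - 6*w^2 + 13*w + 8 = -6*w^2 + 18*w - 12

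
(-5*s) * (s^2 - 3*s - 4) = -5*s^3 + 15*s^2 + 20*s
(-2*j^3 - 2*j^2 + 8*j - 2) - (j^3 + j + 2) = -3*j^3 - 2*j^2 + 7*j - 4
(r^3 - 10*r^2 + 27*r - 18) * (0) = 0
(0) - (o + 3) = -o - 3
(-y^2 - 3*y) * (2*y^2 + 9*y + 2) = -2*y^4 - 15*y^3 - 29*y^2 - 6*y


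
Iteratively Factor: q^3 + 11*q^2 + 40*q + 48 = (q + 3)*(q^2 + 8*q + 16) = (q + 3)*(q + 4)*(q + 4)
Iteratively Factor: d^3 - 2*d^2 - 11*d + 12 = (d - 4)*(d^2 + 2*d - 3) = (d - 4)*(d + 3)*(d - 1)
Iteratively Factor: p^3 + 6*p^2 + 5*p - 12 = (p + 3)*(p^2 + 3*p - 4) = (p - 1)*(p + 3)*(p + 4)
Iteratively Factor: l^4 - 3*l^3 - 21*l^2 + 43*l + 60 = (l + 1)*(l^3 - 4*l^2 - 17*l + 60) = (l - 5)*(l + 1)*(l^2 + l - 12) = (l - 5)*(l - 3)*(l + 1)*(l + 4)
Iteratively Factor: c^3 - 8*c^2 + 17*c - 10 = (c - 2)*(c^2 - 6*c + 5) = (c - 2)*(c - 1)*(c - 5)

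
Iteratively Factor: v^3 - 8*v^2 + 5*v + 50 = (v + 2)*(v^2 - 10*v + 25) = (v - 5)*(v + 2)*(v - 5)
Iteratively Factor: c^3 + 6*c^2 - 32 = (c + 4)*(c^2 + 2*c - 8) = (c + 4)^2*(c - 2)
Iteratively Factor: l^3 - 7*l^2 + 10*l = (l - 5)*(l^2 - 2*l) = l*(l - 5)*(l - 2)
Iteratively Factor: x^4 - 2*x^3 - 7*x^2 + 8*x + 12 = (x + 1)*(x^3 - 3*x^2 - 4*x + 12) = (x + 1)*(x + 2)*(x^2 - 5*x + 6) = (x - 2)*(x + 1)*(x + 2)*(x - 3)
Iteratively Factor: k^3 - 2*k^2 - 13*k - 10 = (k + 1)*(k^2 - 3*k - 10) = (k - 5)*(k + 1)*(k + 2)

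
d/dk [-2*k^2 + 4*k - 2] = 4 - 4*k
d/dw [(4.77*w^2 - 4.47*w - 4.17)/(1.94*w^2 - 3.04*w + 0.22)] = (-5.829*w^2 + 18.2784*w - 13.6602)/(3.7636*w^4 - 11.7952*w^3 + 10.0952*w^2 - 1.3376*w + 0.0484)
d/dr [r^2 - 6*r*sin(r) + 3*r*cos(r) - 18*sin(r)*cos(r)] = -3*r*sin(r) - 6*r*cos(r) + 2*r - 6*sin(r) + 3*cos(r) - 18*cos(2*r)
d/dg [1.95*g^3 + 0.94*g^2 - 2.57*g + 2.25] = 5.85*g^2 + 1.88*g - 2.57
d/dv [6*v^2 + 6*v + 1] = 12*v + 6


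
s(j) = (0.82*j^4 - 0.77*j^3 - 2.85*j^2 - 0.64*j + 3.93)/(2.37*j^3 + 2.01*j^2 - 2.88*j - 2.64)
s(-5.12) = -2.37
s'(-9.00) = 0.35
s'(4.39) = 0.36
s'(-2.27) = -0.10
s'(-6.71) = 0.35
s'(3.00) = 0.39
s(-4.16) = -2.04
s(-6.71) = -2.92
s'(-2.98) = 0.25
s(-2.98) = -1.68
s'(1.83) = 0.46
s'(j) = (-7.11*j^2 - 4.02*j + 2.88)*(0.82*j^4 - 0.77*j^3 - 2.85*j^2 - 0.64*j + 3.93)/(2.37*j^3 + 2.01*j^2 - 2.88*j - 2.64)^2 + (3.28*j^3 - 2.31*j^2 - 5.7*j - 0.64)/(2.37*j^3 + 2.01*j^2 - 2.88*j - 2.64)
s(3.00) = 0.31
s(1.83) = -0.17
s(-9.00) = -3.71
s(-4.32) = -2.10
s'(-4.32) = 0.33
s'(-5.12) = 0.34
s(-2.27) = -1.59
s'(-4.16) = 0.33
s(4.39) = 0.83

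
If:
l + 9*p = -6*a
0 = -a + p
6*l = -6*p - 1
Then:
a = 1/84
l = -5/28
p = 1/84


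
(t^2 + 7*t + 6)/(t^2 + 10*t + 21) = (t^2 + 7*t + 6)/(t^2 + 10*t + 21)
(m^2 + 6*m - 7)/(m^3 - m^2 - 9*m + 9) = (m + 7)/(m^2 - 9)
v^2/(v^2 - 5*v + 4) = v^2/(v^2 - 5*v + 4)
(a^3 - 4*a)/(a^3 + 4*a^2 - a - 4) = a*(a^2 - 4)/(a^3 + 4*a^2 - a - 4)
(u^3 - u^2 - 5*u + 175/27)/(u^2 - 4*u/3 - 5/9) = (9*u^2 + 6*u - 35)/(3*(3*u + 1))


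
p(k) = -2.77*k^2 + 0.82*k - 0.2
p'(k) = 0.82 - 5.54*k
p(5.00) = -65.35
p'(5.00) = -26.88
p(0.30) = -0.20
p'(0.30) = -0.84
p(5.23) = -71.68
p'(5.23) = -28.15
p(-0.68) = -2.04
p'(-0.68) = 4.59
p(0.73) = -1.08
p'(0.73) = -3.22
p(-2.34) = -17.29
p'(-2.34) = 13.78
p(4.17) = -44.95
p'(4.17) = -22.28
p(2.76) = -19.04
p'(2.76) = -14.47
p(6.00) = -95.00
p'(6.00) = -32.42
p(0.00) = -0.20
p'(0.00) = 0.82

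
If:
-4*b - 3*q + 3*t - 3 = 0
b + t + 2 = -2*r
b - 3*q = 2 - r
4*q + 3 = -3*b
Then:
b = 21/59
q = -60/59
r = -83/59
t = 27/59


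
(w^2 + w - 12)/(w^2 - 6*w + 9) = (w + 4)/(w - 3)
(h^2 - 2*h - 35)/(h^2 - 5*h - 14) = (h + 5)/(h + 2)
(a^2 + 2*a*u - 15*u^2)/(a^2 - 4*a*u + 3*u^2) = (-a - 5*u)/(-a + u)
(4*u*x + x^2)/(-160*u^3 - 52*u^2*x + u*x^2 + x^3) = x/(-40*u^2 - 3*u*x + x^2)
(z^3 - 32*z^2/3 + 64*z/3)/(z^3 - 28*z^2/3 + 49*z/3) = (3*z^2 - 32*z + 64)/(3*z^2 - 28*z + 49)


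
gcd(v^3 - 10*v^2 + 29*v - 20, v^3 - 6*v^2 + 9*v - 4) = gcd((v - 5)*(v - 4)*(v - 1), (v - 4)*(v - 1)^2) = v^2 - 5*v + 4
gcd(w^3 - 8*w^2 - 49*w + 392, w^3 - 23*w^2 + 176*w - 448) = w^2 - 15*w + 56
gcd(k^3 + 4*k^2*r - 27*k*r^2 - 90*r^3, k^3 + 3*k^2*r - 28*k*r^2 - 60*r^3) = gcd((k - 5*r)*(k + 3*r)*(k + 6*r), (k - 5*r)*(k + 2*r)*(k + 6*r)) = -k^2 - k*r + 30*r^2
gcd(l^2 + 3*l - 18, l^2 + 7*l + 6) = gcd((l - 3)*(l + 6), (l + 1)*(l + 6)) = l + 6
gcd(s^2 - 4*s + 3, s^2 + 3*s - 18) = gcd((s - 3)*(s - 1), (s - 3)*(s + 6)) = s - 3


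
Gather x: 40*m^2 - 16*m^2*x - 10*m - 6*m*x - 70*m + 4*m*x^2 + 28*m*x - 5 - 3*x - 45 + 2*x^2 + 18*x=40*m^2 - 80*m + x^2*(4*m + 2) + x*(-16*m^2 + 22*m + 15) - 50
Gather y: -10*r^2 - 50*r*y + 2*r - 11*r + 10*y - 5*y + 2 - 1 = -10*r^2 - 9*r + y*(5 - 50*r) + 1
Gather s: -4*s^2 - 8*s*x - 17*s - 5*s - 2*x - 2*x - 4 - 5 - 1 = -4*s^2 + s*(-8*x - 22) - 4*x - 10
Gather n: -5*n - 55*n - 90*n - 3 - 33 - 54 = -150*n - 90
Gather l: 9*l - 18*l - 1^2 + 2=1 - 9*l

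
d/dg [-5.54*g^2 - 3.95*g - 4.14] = -11.08*g - 3.95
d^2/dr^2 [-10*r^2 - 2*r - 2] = -20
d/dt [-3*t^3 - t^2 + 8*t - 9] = -9*t^2 - 2*t + 8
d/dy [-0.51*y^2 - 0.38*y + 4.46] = -1.02*y - 0.38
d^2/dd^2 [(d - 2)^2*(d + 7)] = 6*d + 6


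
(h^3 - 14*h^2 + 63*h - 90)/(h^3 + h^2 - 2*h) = (h^3 - 14*h^2 + 63*h - 90)/(h*(h^2 + h - 2))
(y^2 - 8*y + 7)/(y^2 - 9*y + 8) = (y - 7)/(y - 8)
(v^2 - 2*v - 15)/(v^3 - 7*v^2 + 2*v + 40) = (v + 3)/(v^2 - 2*v - 8)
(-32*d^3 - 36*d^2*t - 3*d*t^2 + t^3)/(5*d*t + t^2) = (-32*d^3 - 36*d^2*t - 3*d*t^2 + t^3)/(t*(5*d + t))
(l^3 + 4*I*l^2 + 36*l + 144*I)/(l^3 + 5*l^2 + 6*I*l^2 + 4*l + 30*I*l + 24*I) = (l^2 - 2*I*l + 24)/(l^2 + 5*l + 4)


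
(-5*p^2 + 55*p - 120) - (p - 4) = -5*p^2 + 54*p - 116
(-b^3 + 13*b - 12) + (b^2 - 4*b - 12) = -b^3 + b^2 + 9*b - 24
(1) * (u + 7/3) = u + 7/3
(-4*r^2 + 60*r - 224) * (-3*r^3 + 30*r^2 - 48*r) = 12*r^5 - 300*r^4 + 2664*r^3 - 9600*r^2 + 10752*r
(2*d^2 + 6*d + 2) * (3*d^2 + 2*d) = 6*d^4 + 22*d^3 + 18*d^2 + 4*d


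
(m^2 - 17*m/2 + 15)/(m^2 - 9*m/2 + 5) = (m - 6)/(m - 2)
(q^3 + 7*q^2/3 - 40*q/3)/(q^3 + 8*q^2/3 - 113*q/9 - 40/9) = 3*q/(3*q + 1)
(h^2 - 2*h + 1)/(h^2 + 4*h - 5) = (h - 1)/(h + 5)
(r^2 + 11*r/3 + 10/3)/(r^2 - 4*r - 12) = (r + 5/3)/(r - 6)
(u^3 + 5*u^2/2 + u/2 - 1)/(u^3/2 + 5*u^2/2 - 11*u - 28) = (2*u^2 + u - 1)/(u^2 + 3*u - 28)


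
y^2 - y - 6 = (y - 3)*(y + 2)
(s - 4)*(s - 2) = s^2 - 6*s + 8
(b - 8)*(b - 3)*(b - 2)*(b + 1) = b^4 - 12*b^3 + 33*b^2 - 2*b - 48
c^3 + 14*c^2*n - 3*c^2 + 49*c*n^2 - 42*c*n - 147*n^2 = (c - 3)*(c + 7*n)^2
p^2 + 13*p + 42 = (p + 6)*(p + 7)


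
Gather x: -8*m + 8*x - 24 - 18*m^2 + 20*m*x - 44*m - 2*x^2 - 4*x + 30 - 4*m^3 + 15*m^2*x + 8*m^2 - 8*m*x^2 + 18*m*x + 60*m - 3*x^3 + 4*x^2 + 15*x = -4*m^3 - 10*m^2 + 8*m - 3*x^3 + x^2*(2 - 8*m) + x*(15*m^2 + 38*m + 19) + 6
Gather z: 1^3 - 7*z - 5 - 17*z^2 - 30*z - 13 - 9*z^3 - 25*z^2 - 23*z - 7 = -9*z^3 - 42*z^2 - 60*z - 24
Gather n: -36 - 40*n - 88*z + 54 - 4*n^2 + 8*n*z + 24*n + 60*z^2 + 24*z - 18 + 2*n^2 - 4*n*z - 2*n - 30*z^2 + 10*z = -2*n^2 + n*(4*z - 18) + 30*z^2 - 54*z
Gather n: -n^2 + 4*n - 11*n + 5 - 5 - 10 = -n^2 - 7*n - 10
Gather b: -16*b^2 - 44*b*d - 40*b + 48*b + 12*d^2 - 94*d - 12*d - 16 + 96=-16*b^2 + b*(8 - 44*d) + 12*d^2 - 106*d + 80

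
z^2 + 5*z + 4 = (z + 1)*(z + 4)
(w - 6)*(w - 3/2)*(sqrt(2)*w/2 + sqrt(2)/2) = sqrt(2)*w^3/2 - 13*sqrt(2)*w^2/4 + 3*sqrt(2)*w/4 + 9*sqrt(2)/2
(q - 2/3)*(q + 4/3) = q^2 + 2*q/3 - 8/9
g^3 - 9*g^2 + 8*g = g*(g - 8)*(g - 1)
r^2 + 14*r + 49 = (r + 7)^2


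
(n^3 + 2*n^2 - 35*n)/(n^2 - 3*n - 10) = n*(n + 7)/(n + 2)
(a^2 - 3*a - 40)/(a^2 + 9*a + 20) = (a - 8)/(a + 4)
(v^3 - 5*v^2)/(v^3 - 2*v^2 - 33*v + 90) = v^2/(v^2 + 3*v - 18)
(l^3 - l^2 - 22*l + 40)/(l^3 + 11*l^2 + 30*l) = (l^2 - 6*l + 8)/(l*(l + 6))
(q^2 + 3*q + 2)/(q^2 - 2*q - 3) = (q + 2)/(q - 3)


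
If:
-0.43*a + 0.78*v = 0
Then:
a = 1.81395348837209*v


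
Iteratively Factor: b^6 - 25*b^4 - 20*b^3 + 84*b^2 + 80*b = (b + 4)*(b^5 - 4*b^4 - 9*b^3 + 16*b^2 + 20*b) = (b - 2)*(b + 4)*(b^4 - 2*b^3 - 13*b^2 - 10*b) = b*(b - 2)*(b + 4)*(b^3 - 2*b^2 - 13*b - 10) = b*(b - 2)*(b + 2)*(b + 4)*(b^2 - 4*b - 5) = b*(b - 2)*(b + 1)*(b + 2)*(b + 4)*(b - 5)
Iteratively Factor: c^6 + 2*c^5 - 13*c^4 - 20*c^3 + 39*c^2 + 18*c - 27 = (c - 3)*(c^5 + 5*c^4 + 2*c^3 - 14*c^2 - 3*c + 9) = (c - 3)*(c + 3)*(c^4 + 2*c^3 - 4*c^2 - 2*c + 3) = (c - 3)*(c + 3)^2*(c^3 - c^2 - c + 1) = (c - 3)*(c + 1)*(c + 3)^2*(c^2 - 2*c + 1) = (c - 3)*(c - 1)*(c + 1)*(c + 3)^2*(c - 1)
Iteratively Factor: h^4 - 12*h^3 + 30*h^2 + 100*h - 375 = (h - 5)*(h^3 - 7*h^2 - 5*h + 75) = (h - 5)*(h + 3)*(h^2 - 10*h + 25) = (h - 5)^2*(h + 3)*(h - 5)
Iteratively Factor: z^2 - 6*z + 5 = (z - 5)*(z - 1)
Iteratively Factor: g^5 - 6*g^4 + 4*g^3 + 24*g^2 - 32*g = (g - 4)*(g^4 - 2*g^3 - 4*g^2 + 8*g) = (g - 4)*(g + 2)*(g^3 - 4*g^2 + 4*g) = g*(g - 4)*(g + 2)*(g^2 - 4*g + 4) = g*(g - 4)*(g - 2)*(g + 2)*(g - 2)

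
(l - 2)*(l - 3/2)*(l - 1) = l^3 - 9*l^2/2 + 13*l/2 - 3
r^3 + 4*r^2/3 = r^2*(r + 4/3)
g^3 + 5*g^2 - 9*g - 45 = (g - 3)*(g + 3)*(g + 5)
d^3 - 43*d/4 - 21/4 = (d - 7/2)*(d + 1/2)*(d + 3)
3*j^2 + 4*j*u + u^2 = (j + u)*(3*j + u)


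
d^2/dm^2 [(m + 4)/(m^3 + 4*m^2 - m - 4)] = 2*(3*m^2 + 1)/(m^6 - 3*m^4 + 3*m^2 - 1)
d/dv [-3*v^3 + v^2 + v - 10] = -9*v^2 + 2*v + 1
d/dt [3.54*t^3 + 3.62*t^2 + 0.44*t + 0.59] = 10.62*t^2 + 7.24*t + 0.44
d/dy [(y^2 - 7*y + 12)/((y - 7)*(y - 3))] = -3/(y^2 - 14*y + 49)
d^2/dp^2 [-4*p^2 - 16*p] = -8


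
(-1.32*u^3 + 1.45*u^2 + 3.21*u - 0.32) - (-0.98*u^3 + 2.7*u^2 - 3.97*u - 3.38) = -0.34*u^3 - 1.25*u^2 + 7.18*u + 3.06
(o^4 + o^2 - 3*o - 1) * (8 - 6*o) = -6*o^5 + 8*o^4 - 6*o^3 + 26*o^2 - 18*o - 8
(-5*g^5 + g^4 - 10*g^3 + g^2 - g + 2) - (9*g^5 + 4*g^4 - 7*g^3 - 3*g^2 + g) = -14*g^5 - 3*g^4 - 3*g^3 + 4*g^2 - 2*g + 2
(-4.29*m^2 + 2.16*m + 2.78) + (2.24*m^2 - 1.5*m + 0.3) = -2.05*m^2 + 0.66*m + 3.08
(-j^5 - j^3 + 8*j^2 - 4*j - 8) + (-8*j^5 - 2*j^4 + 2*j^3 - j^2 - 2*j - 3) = -9*j^5 - 2*j^4 + j^3 + 7*j^2 - 6*j - 11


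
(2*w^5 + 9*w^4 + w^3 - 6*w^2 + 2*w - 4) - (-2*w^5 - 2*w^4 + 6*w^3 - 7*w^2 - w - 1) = 4*w^5 + 11*w^4 - 5*w^3 + w^2 + 3*w - 3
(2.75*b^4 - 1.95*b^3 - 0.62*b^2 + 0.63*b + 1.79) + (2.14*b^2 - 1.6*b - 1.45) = 2.75*b^4 - 1.95*b^3 + 1.52*b^2 - 0.97*b + 0.34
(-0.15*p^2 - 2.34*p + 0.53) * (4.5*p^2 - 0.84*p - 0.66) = -0.675*p^4 - 10.404*p^3 + 4.4496*p^2 + 1.0992*p - 0.3498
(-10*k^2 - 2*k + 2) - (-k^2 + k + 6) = -9*k^2 - 3*k - 4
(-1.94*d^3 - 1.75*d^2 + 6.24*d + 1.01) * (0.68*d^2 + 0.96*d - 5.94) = -1.3192*d^5 - 3.0524*d^4 + 14.0868*d^3 + 17.0722*d^2 - 36.096*d - 5.9994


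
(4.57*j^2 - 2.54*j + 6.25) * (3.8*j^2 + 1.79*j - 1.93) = 17.366*j^4 - 1.4717*j^3 + 10.3833*j^2 + 16.0897*j - 12.0625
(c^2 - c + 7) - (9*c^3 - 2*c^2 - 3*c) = -9*c^3 + 3*c^2 + 2*c + 7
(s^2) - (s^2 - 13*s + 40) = 13*s - 40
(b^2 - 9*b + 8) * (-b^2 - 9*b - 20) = -b^4 + 53*b^2 + 108*b - 160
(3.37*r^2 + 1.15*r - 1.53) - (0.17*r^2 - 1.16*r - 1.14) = 3.2*r^2 + 2.31*r - 0.39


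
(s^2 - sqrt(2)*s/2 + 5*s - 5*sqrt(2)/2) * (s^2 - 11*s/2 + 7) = s^4 - sqrt(2)*s^3/2 - s^3/2 - 41*s^2/2 + sqrt(2)*s^2/4 + 41*sqrt(2)*s/4 + 35*s - 35*sqrt(2)/2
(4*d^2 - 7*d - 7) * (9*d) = 36*d^3 - 63*d^2 - 63*d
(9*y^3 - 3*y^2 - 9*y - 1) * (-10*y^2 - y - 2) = -90*y^5 + 21*y^4 + 75*y^3 + 25*y^2 + 19*y + 2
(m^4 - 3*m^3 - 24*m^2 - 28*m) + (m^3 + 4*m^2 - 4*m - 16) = m^4 - 2*m^3 - 20*m^2 - 32*m - 16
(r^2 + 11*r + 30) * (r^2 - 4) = r^4 + 11*r^3 + 26*r^2 - 44*r - 120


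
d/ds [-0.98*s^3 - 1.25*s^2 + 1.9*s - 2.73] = -2.94*s^2 - 2.5*s + 1.9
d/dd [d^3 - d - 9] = 3*d^2 - 1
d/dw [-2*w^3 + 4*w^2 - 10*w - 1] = -6*w^2 + 8*w - 10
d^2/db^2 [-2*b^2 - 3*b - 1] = -4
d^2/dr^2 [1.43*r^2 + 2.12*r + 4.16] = 2.86000000000000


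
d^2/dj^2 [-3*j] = 0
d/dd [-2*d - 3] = -2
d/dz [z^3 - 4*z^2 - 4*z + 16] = 3*z^2 - 8*z - 4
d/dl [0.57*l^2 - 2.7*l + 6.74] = 1.14*l - 2.7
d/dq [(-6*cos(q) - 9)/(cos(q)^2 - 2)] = 6*(sin(q)^2 - 3*cos(q) - 3)*sin(q)/(cos(q)^2 - 2)^2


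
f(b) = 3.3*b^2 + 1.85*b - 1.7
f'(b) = 6.6*b + 1.85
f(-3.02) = 22.81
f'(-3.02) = -18.08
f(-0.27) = -1.96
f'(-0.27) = 0.07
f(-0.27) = -1.96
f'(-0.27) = 0.07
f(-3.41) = 30.36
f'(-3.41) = -20.66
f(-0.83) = -0.96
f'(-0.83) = -3.63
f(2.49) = 23.37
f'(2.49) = 18.28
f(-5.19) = 77.59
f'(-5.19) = -32.40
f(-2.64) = 16.42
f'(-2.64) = -15.57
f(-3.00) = 22.45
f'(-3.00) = -17.95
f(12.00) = 495.70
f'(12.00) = 81.05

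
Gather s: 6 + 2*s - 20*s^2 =-20*s^2 + 2*s + 6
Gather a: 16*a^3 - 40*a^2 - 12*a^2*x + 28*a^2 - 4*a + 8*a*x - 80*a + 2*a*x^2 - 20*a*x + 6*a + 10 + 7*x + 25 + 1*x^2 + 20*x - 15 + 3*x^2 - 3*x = 16*a^3 + a^2*(-12*x - 12) + a*(2*x^2 - 12*x - 78) + 4*x^2 + 24*x + 20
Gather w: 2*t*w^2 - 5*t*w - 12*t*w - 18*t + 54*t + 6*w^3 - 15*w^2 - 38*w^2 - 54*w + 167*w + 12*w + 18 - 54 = 36*t + 6*w^3 + w^2*(2*t - 53) + w*(125 - 17*t) - 36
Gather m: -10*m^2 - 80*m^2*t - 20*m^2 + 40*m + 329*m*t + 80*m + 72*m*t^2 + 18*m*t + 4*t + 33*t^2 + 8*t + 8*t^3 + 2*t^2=m^2*(-80*t - 30) + m*(72*t^2 + 347*t + 120) + 8*t^3 + 35*t^2 + 12*t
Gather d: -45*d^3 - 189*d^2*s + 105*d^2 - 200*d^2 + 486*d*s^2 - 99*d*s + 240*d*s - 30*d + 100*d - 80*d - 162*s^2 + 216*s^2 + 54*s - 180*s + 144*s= -45*d^3 + d^2*(-189*s - 95) + d*(486*s^2 + 141*s - 10) + 54*s^2 + 18*s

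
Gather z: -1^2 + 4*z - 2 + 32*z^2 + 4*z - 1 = 32*z^2 + 8*z - 4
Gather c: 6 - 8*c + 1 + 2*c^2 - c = 2*c^2 - 9*c + 7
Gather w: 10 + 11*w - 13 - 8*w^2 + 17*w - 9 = -8*w^2 + 28*w - 12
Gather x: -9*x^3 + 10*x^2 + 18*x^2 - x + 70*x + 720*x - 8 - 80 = -9*x^3 + 28*x^2 + 789*x - 88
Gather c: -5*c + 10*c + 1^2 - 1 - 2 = 5*c - 2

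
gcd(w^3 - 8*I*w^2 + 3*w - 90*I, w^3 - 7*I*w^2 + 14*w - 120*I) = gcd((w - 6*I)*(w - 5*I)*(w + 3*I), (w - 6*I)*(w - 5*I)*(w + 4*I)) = w^2 - 11*I*w - 30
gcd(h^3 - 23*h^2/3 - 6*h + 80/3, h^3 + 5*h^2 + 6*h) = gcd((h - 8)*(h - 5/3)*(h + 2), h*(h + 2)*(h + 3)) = h + 2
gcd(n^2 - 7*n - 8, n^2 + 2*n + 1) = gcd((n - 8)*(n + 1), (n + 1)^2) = n + 1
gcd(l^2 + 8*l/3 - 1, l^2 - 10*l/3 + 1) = l - 1/3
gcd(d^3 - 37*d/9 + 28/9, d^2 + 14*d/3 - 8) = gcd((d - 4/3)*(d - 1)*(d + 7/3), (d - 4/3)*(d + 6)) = d - 4/3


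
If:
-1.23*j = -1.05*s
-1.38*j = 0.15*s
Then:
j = 0.00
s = 0.00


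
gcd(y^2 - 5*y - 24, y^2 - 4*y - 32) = y - 8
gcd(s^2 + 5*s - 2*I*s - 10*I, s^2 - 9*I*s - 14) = s - 2*I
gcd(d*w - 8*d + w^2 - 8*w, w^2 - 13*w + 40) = w - 8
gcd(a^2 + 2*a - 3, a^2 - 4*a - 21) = a + 3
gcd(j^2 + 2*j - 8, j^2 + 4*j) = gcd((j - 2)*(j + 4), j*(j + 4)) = j + 4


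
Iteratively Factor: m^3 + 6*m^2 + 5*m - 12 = (m + 4)*(m^2 + 2*m - 3) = (m + 3)*(m + 4)*(m - 1)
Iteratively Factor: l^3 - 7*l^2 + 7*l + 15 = (l - 3)*(l^2 - 4*l - 5) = (l - 3)*(l + 1)*(l - 5)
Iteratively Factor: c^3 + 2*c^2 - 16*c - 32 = (c + 4)*(c^2 - 2*c - 8) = (c - 4)*(c + 4)*(c + 2)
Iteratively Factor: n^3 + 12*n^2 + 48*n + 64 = (n + 4)*(n^2 + 8*n + 16) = (n + 4)^2*(n + 4)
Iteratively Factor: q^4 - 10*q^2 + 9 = (q - 3)*(q^3 + 3*q^2 - q - 3) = (q - 3)*(q + 1)*(q^2 + 2*q - 3) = (q - 3)*(q - 1)*(q + 1)*(q + 3)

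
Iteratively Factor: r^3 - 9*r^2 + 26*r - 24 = (r - 3)*(r^2 - 6*r + 8) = (r - 3)*(r - 2)*(r - 4)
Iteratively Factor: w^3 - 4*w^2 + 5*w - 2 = (w - 2)*(w^2 - 2*w + 1) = (w - 2)*(w - 1)*(w - 1)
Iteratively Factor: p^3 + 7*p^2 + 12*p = (p + 3)*(p^2 + 4*p) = (p + 3)*(p + 4)*(p)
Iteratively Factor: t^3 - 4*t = (t - 2)*(t^2 + 2*t) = t*(t - 2)*(t + 2)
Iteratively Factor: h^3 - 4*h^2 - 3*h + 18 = (h - 3)*(h^2 - h - 6) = (h - 3)*(h + 2)*(h - 3)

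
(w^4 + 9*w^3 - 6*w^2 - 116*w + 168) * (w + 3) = w^5 + 12*w^4 + 21*w^3 - 134*w^2 - 180*w + 504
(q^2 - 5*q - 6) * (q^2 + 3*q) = q^4 - 2*q^3 - 21*q^2 - 18*q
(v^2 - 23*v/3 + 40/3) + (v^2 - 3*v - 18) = 2*v^2 - 32*v/3 - 14/3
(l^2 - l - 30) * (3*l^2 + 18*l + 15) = 3*l^4 + 15*l^3 - 93*l^2 - 555*l - 450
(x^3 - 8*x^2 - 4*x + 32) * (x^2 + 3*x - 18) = x^5 - 5*x^4 - 46*x^3 + 164*x^2 + 168*x - 576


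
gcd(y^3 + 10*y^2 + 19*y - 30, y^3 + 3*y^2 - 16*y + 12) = y^2 + 5*y - 6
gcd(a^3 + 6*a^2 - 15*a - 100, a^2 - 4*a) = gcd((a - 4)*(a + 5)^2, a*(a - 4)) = a - 4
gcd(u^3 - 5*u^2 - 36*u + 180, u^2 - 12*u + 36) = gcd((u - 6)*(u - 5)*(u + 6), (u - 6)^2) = u - 6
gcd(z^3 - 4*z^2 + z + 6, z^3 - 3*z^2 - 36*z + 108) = z - 3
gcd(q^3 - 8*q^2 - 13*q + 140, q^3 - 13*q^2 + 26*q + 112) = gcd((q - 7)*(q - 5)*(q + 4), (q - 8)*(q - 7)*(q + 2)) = q - 7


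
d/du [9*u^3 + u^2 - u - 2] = 27*u^2 + 2*u - 1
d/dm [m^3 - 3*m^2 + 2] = 3*m*(m - 2)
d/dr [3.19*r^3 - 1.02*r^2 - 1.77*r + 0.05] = 9.57*r^2 - 2.04*r - 1.77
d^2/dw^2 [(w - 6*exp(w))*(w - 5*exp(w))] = -11*w*exp(w) + 120*exp(2*w) - 22*exp(w) + 2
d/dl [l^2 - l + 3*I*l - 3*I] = 2*l - 1 + 3*I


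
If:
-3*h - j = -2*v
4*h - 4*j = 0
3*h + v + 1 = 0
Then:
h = -1/5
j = -1/5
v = -2/5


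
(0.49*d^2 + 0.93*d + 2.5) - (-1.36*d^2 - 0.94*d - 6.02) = 1.85*d^2 + 1.87*d + 8.52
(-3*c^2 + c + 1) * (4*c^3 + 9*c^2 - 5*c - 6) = -12*c^5 - 23*c^4 + 28*c^3 + 22*c^2 - 11*c - 6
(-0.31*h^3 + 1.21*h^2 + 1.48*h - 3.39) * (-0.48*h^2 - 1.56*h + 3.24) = 0.1488*h^5 - 0.0972*h^4 - 3.6024*h^3 + 3.2388*h^2 + 10.0836*h - 10.9836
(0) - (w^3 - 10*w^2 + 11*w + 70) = -w^3 + 10*w^2 - 11*w - 70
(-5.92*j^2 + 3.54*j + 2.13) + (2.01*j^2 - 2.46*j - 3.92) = -3.91*j^2 + 1.08*j - 1.79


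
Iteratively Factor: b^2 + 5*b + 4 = (b + 1)*(b + 4)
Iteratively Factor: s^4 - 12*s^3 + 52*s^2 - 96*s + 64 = (s - 4)*(s^3 - 8*s^2 + 20*s - 16) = (s - 4)*(s - 2)*(s^2 - 6*s + 8) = (s - 4)^2*(s - 2)*(s - 2)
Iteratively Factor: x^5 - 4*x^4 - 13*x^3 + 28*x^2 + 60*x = (x + 2)*(x^4 - 6*x^3 - x^2 + 30*x) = (x - 3)*(x + 2)*(x^3 - 3*x^2 - 10*x) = x*(x - 3)*(x + 2)*(x^2 - 3*x - 10) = x*(x - 5)*(x - 3)*(x + 2)*(x + 2)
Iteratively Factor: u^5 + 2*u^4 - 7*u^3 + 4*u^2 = (u - 1)*(u^4 + 3*u^3 - 4*u^2) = u*(u - 1)*(u^3 + 3*u^2 - 4*u) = u*(u - 1)*(u + 4)*(u^2 - u) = u^2*(u - 1)*(u + 4)*(u - 1)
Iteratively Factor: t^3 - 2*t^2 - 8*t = (t + 2)*(t^2 - 4*t) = (t - 4)*(t + 2)*(t)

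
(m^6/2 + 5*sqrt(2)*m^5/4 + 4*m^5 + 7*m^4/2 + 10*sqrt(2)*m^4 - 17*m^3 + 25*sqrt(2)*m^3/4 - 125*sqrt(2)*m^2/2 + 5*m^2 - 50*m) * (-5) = -5*m^6/2 - 20*m^5 - 25*sqrt(2)*m^5/4 - 50*sqrt(2)*m^4 - 35*m^4/2 - 125*sqrt(2)*m^3/4 + 85*m^3 - 25*m^2 + 625*sqrt(2)*m^2/2 + 250*m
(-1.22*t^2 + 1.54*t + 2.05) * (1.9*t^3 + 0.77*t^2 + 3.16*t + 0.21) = -2.318*t^5 + 1.9866*t^4 + 1.2256*t^3 + 6.1887*t^2 + 6.8014*t + 0.4305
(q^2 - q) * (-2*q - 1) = -2*q^3 + q^2 + q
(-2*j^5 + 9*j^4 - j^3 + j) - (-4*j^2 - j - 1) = -2*j^5 + 9*j^4 - j^3 + 4*j^2 + 2*j + 1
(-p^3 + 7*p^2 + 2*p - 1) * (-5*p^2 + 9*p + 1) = 5*p^5 - 44*p^4 + 52*p^3 + 30*p^2 - 7*p - 1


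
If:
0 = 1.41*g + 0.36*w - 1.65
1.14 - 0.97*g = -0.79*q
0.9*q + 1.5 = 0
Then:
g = -0.18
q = -1.67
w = 5.30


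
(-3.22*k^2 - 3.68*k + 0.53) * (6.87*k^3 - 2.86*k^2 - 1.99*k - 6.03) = -22.1214*k^5 - 16.0724*k^4 + 20.5737*k^3 + 25.224*k^2 + 21.1357*k - 3.1959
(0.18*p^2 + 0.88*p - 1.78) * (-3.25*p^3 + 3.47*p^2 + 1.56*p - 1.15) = -0.585*p^5 - 2.2354*p^4 + 9.1194*p^3 - 5.0108*p^2 - 3.7888*p + 2.047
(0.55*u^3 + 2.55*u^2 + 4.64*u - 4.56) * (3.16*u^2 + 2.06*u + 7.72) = 1.738*u^5 + 9.191*u^4 + 24.1614*u^3 + 14.8348*u^2 + 26.4272*u - 35.2032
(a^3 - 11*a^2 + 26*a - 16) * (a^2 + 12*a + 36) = a^5 + a^4 - 70*a^3 - 100*a^2 + 744*a - 576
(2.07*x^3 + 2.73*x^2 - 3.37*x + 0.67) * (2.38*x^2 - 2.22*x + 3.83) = 4.9266*x^5 + 1.902*x^4 - 6.1531*x^3 + 19.5319*x^2 - 14.3945*x + 2.5661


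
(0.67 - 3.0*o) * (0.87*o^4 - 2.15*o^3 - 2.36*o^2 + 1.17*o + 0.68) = -2.61*o^5 + 7.0329*o^4 + 5.6395*o^3 - 5.0912*o^2 - 1.2561*o + 0.4556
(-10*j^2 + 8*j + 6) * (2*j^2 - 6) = -20*j^4 + 16*j^3 + 72*j^2 - 48*j - 36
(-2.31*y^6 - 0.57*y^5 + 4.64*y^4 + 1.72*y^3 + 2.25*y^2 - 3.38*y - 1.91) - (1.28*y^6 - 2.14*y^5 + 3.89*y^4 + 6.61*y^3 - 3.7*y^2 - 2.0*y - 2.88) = -3.59*y^6 + 1.57*y^5 + 0.75*y^4 - 4.89*y^3 + 5.95*y^2 - 1.38*y + 0.97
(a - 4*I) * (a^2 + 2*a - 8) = a^3 + 2*a^2 - 4*I*a^2 - 8*a - 8*I*a + 32*I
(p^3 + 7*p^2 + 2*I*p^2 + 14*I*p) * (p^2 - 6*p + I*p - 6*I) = p^5 + p^4 + 3*I*p^4 - 44*p^3 + 3*I*p^3 - 2*p^2 - 126*I*p^2 + 84*p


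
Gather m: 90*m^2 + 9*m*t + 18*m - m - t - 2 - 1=90*m^2 + m*(9*t + 17) - t - 3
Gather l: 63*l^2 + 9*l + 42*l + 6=63*l^2 + 51*l + 6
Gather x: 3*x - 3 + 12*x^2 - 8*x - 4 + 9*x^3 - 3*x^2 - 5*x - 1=9*x^3 + 9*x^2 - 10*x - 8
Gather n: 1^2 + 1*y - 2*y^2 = -2*y^2 + y + 1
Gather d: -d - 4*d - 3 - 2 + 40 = 35 - 5*d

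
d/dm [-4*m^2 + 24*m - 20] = 24 - 8*m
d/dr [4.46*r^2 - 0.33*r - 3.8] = 8.92*r - 0.33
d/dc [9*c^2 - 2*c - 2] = 18*c - 2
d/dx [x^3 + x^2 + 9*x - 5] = 3*x^2 + 2*x + 9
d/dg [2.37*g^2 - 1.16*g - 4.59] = 4.74*g - 1.16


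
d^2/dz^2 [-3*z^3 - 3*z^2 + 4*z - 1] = -18*z - 6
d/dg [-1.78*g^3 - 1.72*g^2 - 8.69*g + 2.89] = -5.34*g^2 - 3.44*g - 8.69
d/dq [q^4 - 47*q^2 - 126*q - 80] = 4*q^3 - 94*q - 126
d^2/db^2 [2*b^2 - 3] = 4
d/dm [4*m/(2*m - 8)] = -8/(m - 4)^2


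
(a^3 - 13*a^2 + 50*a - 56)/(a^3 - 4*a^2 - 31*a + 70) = (a - 4)/(a + 5)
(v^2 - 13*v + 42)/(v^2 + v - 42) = (v - 7)/(v + 7)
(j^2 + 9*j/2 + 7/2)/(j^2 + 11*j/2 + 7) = (j + 1)/(j + 2)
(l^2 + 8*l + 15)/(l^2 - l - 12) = (l + 5)/(l - 4)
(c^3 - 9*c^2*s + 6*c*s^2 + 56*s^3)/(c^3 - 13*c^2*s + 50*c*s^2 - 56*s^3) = (-c - 2*s)/(-c + 2*s)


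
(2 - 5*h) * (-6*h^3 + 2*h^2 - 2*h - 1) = 30*h^4 - 22*h^3 + 14*h^2 + h - 2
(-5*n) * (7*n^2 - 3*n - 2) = -35*n^3 + 15*n^2 + 10*n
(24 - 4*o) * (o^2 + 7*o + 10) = -4*o^3 - 4*o^2 + 128*o + 240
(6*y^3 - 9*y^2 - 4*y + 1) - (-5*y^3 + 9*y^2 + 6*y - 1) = 11*y^3 - 18*y^2 - 10*y + 2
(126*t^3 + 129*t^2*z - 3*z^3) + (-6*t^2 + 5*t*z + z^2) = 126*t^3 + 129*t^2*z - 6*t^2 + 5*t*z - 3*z^3 + z^2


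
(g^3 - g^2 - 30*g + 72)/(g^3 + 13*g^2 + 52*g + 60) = (g^2 - 7*g + 12)/(g^2 + 7*g + 10)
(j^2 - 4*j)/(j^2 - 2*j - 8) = j/(j + 2)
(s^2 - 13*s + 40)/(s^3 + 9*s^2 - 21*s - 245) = (s - 8)/(s^2 + 14*s + 49)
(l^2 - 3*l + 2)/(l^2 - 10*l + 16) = (l - 1)/(l - 8)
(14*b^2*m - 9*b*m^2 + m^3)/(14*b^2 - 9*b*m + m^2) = m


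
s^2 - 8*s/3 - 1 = (s - 3)*(s + 1/3)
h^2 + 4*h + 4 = (h + 2)^2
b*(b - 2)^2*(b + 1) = b^4 - 3*b^3 + 4*b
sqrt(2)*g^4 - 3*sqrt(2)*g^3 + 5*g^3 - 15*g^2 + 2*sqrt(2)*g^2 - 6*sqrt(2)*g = g*(g - 3)*(g + 2*sqrt(2))*(sqrt(2)*g + 1)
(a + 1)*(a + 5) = a^2 + 6*a + 5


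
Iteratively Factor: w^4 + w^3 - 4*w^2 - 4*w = (w - 2)*(w^3 + 3*w^2 + 2*w) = (w - 2)*(w + 1)*(w^2 + 2*w) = (w - 2)*(w + 1)*(w + 2)*(w)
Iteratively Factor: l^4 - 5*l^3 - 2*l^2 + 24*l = (l)*(l^3 - 5*l^2 - 2*l + 24) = l*(l + 2)*(l^2 - 7*l + 12) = l*(l - 4)*(l + 2)*(l - 3)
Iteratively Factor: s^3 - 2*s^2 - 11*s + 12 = (s + 3)*(s^2 - 5*s + 4) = (s - 4)*(s + 3)*(s - 1)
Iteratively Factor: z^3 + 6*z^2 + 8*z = (z)*(z^2 + 6*z + 8) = z*(z + 4)*(z + 2)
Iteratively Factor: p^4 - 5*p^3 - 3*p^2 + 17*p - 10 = (p - 1)*(p^3 - 4*p^2 - 7*p + 10) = (p - 5)*(p - 1)*(p^2 + p - 2) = (p - 5)*(p - 1)^2*(p + 2)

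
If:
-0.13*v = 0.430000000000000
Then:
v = -3.31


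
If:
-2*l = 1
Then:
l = -1/2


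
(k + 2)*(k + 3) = k^2 + 5*k + 6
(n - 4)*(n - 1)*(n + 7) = n^3 + 2*n^2 - 31*n + 28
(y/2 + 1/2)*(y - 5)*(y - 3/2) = y^3/2 - 11*y^2/4 + y/2 + 15/4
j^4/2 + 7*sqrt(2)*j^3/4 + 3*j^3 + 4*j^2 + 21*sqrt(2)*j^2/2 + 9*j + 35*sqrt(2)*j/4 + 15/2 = (j/2 + 1/2)*(j + 5)*(j + sqrt(2)/2)*(j + 3*sqrt(2))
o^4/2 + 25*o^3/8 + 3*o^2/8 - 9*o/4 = o*(o/2 + 1/2)*(o - 3/4)*(o + 6)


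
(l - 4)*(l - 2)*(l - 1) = l^3 - 7*l^2 + 14*l - 8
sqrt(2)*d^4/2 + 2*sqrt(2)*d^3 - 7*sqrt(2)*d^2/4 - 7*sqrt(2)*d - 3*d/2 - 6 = (d + 4)*(d - 3*sqrt(2)/2)*(d + sqrt(2)/2)*(sqrt(2)*d/2 + 1)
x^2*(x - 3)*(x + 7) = x^4 + 4*x^3 - 21*x^2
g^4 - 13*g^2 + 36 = (g - 3)*(g - 2)*(g + 2)*(g + 3)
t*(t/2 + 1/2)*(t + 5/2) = t^3/2 + 7*t^2/4 + 5*t/4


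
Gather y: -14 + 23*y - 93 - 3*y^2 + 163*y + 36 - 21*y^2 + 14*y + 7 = -24*y^2 + 200*y - 64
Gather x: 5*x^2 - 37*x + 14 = 5*x^2 - 37*x + 14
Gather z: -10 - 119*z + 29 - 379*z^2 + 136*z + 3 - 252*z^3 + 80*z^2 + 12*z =-252*z^3 - 299*z^2 + 29*z + 22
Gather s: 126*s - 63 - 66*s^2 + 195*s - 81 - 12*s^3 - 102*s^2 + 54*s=-12*s^3 - 168*s^2 + 375*s - 144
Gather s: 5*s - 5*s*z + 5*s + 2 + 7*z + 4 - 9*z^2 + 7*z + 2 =s*(10 - 5*z) - 9*z^2 + 14*z + 8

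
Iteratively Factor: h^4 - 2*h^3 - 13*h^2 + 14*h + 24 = (h - 4)*(h^3 + 2*h^2 - 5*h - 6) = (h - 4)*(h + 1)*(h^2 + h - 6) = (h - 4)*(h - 2)*(h + 1)*(h + 3)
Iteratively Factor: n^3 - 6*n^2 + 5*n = (n)*(n^2 - 6*n + 5) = n*(n - 5)*(n - 1)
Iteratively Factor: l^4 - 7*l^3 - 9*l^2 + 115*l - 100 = (l - 5)*(l^3 - 2*l^2 - 19*l + 20) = (l - 5)*(l + 4)*(l^2 - 6*l + 5) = (l - 5)*(l - 1)*(l + 4)*(l - 5)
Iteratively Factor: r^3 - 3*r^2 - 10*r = (r)*(r^2 - 3*r - 10) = r*(r + 2)*(r - 5)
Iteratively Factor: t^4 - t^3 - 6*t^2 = (t)*(t^3 - t^2 - 6*t) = t*(t + 2)*(t^2 - 3*t) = t^2*(t + 2)*(t - 3)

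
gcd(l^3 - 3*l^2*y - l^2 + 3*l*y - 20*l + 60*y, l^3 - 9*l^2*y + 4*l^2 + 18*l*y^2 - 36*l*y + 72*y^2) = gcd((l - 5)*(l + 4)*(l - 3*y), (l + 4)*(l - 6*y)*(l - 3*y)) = -l^2 + 3*l*y - 4*l + 12*y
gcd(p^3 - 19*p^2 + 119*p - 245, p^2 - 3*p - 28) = p - 7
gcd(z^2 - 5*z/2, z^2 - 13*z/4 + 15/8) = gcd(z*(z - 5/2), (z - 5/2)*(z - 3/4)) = z - 5/2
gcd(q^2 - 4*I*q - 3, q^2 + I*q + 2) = q - I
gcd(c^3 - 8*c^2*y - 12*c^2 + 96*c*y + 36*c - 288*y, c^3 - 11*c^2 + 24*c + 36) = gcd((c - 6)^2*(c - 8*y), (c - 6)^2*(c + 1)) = c^2 - 12*c + 36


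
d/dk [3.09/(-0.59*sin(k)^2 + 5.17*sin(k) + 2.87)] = (3.6462*sin(k) - 15.9753)*cos(k)/(-0.59*sin(k)^2 + 5.17*sin(k) + 2.87)^2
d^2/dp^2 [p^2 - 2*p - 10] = 2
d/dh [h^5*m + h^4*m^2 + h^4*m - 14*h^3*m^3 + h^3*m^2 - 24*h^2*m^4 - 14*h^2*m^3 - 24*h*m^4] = m*(5*h^4 + 4*h^3*m + 4*h^3 - 42*h^2*m^2 + 3*h^2*m - 48*h*m^3 - 28*h*m^2 - 24*m^3)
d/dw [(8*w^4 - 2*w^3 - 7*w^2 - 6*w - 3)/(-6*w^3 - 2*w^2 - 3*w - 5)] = (-48*w^6 - 32*w^5 - 110*w^4 - 220*w^3 - 15*w^2 + 58*w + 21)/(36*w^6 + 24*w^5 + 40*w^4 + 72*w^3 + 29*w^2 + 30*w + 25)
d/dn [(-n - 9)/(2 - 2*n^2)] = (n^2 - 2*n*(n + 9) - 1)/(2*(n^2 - 1)^2)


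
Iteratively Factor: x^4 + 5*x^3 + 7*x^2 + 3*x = (x + 1)*(x^3 + 4*x^2 + 3*x) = (x + 1)^2*(x^2 + 3*x) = (x + 1)^2*(x + 3)*(x)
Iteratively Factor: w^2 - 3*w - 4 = (w - 4)*(w + 1)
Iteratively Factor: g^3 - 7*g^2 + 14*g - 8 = (g - 2)*(g^2 - 5*g + 4) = (g - 4)*(g - 2)*(g - 1)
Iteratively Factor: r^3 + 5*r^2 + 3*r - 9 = (r - 1)*(r^2 + 6*r + 9) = (r - 1)*(r + 3)*(r + 3)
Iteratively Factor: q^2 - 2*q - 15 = (q - 5)*(q + 3)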